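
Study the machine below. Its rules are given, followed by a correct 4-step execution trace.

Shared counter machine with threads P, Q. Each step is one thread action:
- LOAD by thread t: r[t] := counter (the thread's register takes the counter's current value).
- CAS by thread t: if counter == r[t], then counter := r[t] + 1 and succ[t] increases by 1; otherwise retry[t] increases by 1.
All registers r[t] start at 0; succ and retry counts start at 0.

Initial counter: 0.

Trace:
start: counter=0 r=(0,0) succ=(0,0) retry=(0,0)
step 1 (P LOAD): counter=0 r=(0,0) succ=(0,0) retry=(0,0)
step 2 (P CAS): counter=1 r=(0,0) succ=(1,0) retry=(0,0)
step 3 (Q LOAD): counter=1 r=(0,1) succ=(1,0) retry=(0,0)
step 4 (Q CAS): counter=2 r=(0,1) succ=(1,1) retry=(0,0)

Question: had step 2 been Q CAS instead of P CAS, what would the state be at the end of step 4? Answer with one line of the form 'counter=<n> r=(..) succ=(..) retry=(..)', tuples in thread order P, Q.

(re-executing from step 2 with the substitution; state before step 2: counter=0 r=(0,0) succ=(0,0) retry=(0,0))
step 2 (Q CAS): counter=1 r=(0,0) succ=(0,1) retry=(0,0)
step 3 (Q LOAD): counter=1 r=(0,1) succ=(0,1) retry=(0,0)
step 4 (Q CAS): counter=2 r=(0,1) succ=(0,2) retry=(0,0)

counter=2 r=(0,1) succ=(0,2) retry=(0,0)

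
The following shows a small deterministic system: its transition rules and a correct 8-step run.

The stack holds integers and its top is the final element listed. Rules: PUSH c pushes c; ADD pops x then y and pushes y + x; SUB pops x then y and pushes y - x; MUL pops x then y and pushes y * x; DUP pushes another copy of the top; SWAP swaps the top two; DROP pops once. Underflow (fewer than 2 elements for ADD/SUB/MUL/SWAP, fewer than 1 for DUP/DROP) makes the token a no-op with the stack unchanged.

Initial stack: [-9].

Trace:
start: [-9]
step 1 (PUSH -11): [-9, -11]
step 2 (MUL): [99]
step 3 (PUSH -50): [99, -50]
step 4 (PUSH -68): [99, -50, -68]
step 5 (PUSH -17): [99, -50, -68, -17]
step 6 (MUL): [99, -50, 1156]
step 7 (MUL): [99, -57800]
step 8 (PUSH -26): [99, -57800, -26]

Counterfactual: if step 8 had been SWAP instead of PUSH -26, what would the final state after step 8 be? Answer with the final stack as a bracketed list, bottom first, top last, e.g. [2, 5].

[-57800, 99]

(re-executing from step 8 with the substitution; state before step 8: [99, -57800])
step 8 (SWAP): [-57800, 99]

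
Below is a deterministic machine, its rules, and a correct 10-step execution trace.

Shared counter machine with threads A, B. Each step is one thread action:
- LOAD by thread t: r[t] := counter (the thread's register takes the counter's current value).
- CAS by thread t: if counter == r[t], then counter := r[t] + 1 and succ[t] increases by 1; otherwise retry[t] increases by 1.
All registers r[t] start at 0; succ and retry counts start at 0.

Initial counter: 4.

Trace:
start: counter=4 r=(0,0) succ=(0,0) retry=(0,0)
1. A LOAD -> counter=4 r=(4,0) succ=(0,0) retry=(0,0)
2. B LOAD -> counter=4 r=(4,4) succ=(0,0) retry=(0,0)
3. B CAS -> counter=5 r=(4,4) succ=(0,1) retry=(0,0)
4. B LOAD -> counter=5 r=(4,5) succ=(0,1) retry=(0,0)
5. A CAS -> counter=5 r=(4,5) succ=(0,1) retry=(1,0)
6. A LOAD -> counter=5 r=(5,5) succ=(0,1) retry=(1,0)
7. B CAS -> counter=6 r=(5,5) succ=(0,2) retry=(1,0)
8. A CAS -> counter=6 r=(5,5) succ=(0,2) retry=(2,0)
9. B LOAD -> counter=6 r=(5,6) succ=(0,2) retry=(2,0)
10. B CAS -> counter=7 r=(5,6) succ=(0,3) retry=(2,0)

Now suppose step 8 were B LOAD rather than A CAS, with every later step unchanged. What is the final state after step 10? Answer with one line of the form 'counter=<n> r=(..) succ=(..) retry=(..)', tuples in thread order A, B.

(re-executing from step 8 with the substitution; state before step 8: counter=6 r=(5,5) succ=(0,2) retry=(1,0))
8. B LOAD -> counter=6 r=(5,6) succ=(0,2) retry=(1,0)
9. B LOAD -> counter=6 r=(5,6) succ=(0,2) retry=(1,0)
10. B CAS -> counter=7 r=(5,6) succ=(0,3) retry=(1,0)

counter=7 r=(5,6) succ=(0,3) retry=(1,0)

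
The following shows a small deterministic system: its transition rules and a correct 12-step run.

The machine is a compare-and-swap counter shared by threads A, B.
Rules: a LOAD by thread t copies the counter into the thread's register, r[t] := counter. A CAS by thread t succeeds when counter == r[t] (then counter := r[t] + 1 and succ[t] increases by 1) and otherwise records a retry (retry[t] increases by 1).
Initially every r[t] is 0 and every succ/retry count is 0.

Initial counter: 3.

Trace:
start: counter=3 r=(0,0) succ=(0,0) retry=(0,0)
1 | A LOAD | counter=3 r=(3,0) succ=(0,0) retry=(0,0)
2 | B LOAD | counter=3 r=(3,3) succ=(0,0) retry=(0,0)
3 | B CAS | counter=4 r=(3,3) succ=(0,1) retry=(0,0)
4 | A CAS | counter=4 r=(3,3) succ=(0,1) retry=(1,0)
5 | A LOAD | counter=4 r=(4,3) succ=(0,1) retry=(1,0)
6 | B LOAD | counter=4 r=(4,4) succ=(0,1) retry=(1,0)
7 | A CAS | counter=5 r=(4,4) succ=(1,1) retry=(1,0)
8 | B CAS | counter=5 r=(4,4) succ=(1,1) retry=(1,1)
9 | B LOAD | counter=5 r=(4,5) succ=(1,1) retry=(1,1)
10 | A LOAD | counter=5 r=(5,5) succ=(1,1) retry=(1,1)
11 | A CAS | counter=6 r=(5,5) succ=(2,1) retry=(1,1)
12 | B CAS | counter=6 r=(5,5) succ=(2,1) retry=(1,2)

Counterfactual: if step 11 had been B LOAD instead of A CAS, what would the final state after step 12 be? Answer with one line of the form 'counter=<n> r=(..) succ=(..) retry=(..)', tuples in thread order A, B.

counter=6 r=(5,5) succ=(1,2) retry=(1,1)

(re-executing from step 11 with the substitution; state before step 11: counter=5 r=(5,5) succ=(1,1) retry=(1,1))
11 | B LOAD | counter=5 r=(5,5) succ=(1,1) retry=(1,1)
12 | B CAS | counter=6 r=(5,5) succ=(1,2) retry=(1,1)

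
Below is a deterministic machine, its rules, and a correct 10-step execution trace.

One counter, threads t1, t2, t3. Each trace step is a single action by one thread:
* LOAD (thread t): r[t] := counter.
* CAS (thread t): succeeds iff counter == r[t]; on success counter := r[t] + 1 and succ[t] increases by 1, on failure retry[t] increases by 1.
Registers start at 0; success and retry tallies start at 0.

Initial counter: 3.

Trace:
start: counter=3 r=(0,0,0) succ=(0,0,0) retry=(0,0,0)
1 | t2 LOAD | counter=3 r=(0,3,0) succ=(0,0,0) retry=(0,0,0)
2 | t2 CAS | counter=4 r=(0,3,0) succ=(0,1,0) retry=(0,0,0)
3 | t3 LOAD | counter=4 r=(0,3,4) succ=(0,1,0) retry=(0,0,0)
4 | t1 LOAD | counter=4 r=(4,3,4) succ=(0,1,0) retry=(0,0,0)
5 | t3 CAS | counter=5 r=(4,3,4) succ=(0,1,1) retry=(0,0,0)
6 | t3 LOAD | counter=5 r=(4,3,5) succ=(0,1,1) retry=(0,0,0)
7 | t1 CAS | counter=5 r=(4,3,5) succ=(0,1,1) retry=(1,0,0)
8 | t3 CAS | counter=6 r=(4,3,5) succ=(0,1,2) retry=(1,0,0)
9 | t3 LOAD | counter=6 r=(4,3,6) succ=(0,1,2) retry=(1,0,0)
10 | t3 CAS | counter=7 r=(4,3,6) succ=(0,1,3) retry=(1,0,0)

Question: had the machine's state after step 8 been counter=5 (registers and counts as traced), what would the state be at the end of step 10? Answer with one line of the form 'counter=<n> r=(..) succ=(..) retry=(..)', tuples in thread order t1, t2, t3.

state after step 8 := counter=5 r=(4,3,5) succ=(0,1,2) retry=(1,0,0)
9 | t3 LOAD | counter=5 r=(4,3,5) succ=(0,1,2) retry=(1,0,0)
10 | t3 CAS | counter=6 r=(4,3,5) succ=(0,1,3) retry=(1,0,0)

counter=6 r=(4,3,5) succ=(0,1,3) retry=(1,0,0)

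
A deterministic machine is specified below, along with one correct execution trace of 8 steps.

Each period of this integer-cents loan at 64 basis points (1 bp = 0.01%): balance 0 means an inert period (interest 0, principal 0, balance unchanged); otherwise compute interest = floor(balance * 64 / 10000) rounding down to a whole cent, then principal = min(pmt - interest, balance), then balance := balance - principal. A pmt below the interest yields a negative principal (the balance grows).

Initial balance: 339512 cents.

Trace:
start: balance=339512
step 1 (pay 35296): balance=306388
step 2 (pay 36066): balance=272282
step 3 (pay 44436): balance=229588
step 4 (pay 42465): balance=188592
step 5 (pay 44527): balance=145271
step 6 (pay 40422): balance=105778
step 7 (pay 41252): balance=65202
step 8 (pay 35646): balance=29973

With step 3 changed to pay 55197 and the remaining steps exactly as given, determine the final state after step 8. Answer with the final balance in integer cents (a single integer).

18863

(re-executing from step 3 with the substitution; state before step 3: balance=272282)
step 3 (pay 55197): balance=218827
step 4 (pay 42465): balance=177762
step 5 (pay 44527): balance=134372
step 6 (pay 40422): balance=94809
step 7 (pay 41252): balance=54163
step 8 (pay 35646): balance=18863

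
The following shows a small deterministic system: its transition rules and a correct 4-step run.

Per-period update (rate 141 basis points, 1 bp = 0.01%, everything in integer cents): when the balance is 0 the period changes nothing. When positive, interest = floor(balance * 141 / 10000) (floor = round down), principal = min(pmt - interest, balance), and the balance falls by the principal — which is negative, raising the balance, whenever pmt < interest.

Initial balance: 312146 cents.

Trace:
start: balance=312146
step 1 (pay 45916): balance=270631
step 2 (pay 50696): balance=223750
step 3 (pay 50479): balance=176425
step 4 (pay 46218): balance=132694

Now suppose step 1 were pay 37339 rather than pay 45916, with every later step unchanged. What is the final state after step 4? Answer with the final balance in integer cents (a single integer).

(re-executing from step 1 with the substitution; state before step 1: balance=312146)
step 1 (pay 37339): balance=279208
step 2 (pay 50696): balance=232448
step 3 (pay 50479): balance=185246
step 4 (pay 46218): balance=141639

141639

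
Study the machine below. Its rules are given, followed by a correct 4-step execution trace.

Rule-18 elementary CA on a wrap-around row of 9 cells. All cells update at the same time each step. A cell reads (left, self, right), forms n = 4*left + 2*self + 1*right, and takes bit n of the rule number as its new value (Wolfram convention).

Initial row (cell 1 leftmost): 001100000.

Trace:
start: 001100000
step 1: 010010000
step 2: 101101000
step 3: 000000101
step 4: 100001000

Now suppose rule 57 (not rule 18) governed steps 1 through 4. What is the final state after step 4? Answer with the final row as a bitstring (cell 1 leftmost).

101011000

(re-executing steps 1..4 under rule 57; state before step 1: 001100000)
step 1: 101011111
step 2: 010110000
step 3: 001101111
step 4: 101011000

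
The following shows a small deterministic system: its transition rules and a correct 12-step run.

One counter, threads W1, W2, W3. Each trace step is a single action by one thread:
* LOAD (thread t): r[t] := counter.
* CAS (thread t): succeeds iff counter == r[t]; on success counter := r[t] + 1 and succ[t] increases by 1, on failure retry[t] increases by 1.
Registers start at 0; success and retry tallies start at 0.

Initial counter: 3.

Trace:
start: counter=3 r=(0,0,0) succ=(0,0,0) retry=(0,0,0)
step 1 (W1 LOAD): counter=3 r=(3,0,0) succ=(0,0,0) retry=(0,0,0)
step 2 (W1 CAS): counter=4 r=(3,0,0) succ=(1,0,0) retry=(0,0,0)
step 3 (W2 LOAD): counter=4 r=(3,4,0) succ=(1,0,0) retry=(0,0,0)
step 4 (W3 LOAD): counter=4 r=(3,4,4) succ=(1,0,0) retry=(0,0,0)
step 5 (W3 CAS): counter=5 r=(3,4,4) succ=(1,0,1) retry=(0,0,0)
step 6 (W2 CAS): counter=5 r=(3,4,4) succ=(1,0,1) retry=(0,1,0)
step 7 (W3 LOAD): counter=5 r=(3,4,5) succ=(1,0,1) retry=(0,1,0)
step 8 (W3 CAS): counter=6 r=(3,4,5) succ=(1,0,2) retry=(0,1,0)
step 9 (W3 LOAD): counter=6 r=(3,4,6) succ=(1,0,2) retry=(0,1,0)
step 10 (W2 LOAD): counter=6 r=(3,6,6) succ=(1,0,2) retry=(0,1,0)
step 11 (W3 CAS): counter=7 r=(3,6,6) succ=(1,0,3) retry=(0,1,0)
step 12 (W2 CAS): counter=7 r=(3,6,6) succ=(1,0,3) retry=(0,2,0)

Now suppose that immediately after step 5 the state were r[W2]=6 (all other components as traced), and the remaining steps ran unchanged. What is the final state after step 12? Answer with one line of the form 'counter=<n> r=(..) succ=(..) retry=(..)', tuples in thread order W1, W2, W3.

state after step 5 := counter=5 r=(3,6,4) succ=(1,0,1) retry=(0,0,0)
step 6 (W2 CAS): counter=5 r=(3,6,4) succ=(1,0,1) retry=(0,1,0)
step 7 (W3 LOAD): counter=5 r=(3,6,5) succ=(1,0,1) retry=(0,1,0)
step 8 (W3 CAS): counter=6 r=(3,6,5) succ=(1,0,2) retry=(0,1,0)
step 9 (W3 LOAD): counter=6 r=(3,6,6) succ=(1,0,2) retry=(0,1,0)
step 10 (W2 LOAD): counter=6 r=(3,6,6) succ=(1,0,2) retry=(0,1,0)
step 11 (W3 CAS): counter=7 r=(3,6,6) succ=(1,0,3) retry=(0,1,0)
step 12 (W2 CAS): counter=7 r=(3,6,6) succ=(1,0,3) retry=(0,2,0)

counter=7 r=(3,6,6) succ=(1,0,3) retry=(0,2,0)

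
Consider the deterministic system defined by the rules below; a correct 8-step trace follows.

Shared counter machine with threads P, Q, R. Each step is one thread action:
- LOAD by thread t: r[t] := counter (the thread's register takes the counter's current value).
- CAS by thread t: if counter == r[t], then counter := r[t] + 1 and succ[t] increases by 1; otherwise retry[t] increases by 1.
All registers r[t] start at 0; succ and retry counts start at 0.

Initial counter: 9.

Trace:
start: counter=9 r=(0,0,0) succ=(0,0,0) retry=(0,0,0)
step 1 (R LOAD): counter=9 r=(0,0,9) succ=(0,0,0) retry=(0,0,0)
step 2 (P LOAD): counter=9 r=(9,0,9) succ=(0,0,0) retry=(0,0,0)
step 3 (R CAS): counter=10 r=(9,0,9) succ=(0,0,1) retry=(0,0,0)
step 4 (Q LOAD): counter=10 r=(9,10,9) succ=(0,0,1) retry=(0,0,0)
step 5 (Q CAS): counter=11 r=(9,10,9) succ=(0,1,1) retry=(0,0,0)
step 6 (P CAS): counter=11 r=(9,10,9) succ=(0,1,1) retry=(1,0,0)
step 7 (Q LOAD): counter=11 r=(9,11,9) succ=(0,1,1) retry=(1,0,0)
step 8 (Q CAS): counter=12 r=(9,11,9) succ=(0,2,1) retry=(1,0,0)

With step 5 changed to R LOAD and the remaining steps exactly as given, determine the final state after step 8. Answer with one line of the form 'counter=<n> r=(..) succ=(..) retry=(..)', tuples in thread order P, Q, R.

counter=11 r=(9,10,10) succ=(0,1,1) retry=(1,0,0)

(re-executing from step 5 with the substitution; state before step 5: counter=10 r=(9,10,9) succ=(0,0,1) retry=(0,0,0))
step 5 (R LOAD): counter=10 r=(9,10,10) succ=(0,0,1) retry=(0,0,0)
step 6 (P CAS): counter=10 r=(9,10,10) succ=(0,0,1) retry=(1,0,0)
step 7 (Q LOAD): counter=10 r=(9,10,10) succ=(0,0,1) retry=(1,0,0)
step 8 (Q CAS): counter=11 r=(9,10,10) succ=(0,1,1) retry=(1,0,0)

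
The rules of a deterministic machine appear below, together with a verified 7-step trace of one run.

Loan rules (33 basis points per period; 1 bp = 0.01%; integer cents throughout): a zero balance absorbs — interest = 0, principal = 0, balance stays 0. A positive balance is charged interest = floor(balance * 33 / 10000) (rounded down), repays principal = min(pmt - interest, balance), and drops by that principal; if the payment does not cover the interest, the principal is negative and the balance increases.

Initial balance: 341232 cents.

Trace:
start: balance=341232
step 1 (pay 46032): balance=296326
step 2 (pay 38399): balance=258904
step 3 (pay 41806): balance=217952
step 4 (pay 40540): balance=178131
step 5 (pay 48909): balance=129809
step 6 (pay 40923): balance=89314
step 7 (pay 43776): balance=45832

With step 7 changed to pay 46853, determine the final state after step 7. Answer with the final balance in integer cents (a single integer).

(re-executing from step 7 with the substitution; state before step 7: balance=89314)
step 7 (pay 46853): balance=42755

42755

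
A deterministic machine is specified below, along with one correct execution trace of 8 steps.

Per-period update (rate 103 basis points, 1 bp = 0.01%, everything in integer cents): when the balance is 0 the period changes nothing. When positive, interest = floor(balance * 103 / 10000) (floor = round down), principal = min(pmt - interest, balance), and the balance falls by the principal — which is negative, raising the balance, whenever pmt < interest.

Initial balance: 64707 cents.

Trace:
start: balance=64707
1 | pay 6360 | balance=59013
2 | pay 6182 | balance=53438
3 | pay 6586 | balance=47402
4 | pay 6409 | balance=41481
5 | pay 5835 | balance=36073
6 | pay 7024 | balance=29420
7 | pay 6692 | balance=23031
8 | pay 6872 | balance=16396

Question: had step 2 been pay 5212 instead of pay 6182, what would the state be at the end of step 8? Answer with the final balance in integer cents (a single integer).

17426

(re-executing from step 2 with the substitution; state before step 2: balance=59013)
2 | pay 5212 | balance=54408
3 | pay 6586 | balance=48382
4 | pay 6409 | balance=42471
5 | pay 5835 | balance=37073
6 | pay 7024 | balance=30430
7 | pay 6692 | balance=24051
8 | pay 6872 | balance=17426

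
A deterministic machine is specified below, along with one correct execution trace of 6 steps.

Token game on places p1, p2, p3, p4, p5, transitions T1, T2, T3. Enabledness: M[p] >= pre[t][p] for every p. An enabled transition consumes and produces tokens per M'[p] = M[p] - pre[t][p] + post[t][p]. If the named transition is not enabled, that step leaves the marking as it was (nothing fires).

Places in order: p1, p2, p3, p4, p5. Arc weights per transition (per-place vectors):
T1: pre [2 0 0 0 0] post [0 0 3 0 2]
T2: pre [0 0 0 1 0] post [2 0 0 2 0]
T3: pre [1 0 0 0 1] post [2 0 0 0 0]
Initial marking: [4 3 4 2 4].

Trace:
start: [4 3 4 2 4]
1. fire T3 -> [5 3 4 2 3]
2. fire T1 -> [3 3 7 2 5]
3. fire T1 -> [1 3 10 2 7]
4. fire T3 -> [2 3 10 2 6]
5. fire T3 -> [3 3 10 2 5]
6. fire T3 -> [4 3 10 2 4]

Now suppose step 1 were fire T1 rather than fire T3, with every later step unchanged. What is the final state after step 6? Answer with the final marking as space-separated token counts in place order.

0 3 10 2 8

(re-executing from step 1 with the substitution; state before step 1: [4 3 4 2 4])
1. fire T1 -> [2 3 7 2 6]
2. fire T1 -> [0 3 10 2 8]
3. fire T1 -> [0 3 10 2 8]
4. fire T3 -> [0 3 10 2 8]
5. fire T3 -> [0 3 10 2 8]
6. fire T3 -> [0 3 10 2 8]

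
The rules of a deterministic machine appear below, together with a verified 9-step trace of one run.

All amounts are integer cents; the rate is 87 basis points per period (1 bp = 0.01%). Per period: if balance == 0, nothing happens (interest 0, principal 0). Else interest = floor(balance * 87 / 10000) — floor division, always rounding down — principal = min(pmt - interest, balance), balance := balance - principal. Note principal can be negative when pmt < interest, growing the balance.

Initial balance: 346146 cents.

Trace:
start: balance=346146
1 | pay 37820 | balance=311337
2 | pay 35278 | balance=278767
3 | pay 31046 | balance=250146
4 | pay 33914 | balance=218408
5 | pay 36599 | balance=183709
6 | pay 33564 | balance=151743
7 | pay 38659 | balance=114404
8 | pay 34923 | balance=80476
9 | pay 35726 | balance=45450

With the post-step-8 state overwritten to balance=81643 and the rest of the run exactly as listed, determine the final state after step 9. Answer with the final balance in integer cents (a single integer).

state after step 8 := balance=81643
9 | pay 35726 | balance=46627

46627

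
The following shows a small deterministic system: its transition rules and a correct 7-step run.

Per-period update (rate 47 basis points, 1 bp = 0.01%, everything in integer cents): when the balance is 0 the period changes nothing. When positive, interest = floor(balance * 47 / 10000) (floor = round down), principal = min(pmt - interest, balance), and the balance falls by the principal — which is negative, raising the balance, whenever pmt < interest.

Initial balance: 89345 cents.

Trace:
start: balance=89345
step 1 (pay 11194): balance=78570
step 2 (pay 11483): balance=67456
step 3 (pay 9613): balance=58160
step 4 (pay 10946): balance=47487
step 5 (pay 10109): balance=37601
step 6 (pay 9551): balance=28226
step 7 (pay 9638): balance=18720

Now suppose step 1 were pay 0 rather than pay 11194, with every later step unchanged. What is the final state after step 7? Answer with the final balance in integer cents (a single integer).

30232

(re-executing from step 1 with the substitution; state before step 1: balance=89345)
step 1 (pay 0): balance=89764
step 2 (pay 11483): balance=78702
step 3 (pay 9613): balance=69458
step 4 (pay 10946): balance=58838
step 5 (pay 10109): balance=49005
step 6 (pay 9551): balance=39684
step 7 (pay 9638): balance=30232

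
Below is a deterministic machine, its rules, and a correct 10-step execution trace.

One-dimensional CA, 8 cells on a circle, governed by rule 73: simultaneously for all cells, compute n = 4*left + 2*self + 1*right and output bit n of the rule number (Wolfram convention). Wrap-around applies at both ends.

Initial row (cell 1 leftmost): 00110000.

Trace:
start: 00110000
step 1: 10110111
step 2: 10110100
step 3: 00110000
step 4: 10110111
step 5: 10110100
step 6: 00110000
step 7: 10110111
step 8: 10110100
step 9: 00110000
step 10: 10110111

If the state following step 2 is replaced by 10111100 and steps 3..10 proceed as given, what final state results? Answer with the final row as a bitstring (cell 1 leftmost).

state after step 2 := 10111100
step 3: 00100100
step 4: 10000001
step 5: 10111101
step 6: 10100101
step 7: 10000001
step 8: 10111101
step 9: 10100101
step 10: 10000001

10000001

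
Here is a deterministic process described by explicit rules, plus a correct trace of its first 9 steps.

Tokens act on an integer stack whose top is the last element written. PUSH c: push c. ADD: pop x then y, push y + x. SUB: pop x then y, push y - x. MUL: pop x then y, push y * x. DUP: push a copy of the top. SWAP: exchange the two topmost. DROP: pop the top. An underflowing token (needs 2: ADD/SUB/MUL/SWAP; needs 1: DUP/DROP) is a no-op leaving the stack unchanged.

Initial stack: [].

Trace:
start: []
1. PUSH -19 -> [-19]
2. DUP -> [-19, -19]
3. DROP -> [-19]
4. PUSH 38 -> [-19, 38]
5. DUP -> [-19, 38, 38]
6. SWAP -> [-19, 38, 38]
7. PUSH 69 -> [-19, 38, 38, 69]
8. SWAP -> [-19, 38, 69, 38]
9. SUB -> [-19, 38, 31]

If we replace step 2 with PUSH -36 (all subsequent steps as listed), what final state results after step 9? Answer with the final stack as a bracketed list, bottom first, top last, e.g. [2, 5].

(re-executing from step 2 with the substitution; state before step 2: [-19])
2. PUSH -36 -> [-19, -36]
3. DROP -> [-19]
4. PUSH 38 -> [-19, 38]
5. DUP -> [-19, 38, 38]
6. SWAP -> [-19, 38, 38]
7. PUSH 69 -> [-19, 38, 38, 69]
8. SWAP -> [-19, 38, 69, 38]
9. SUB -> [-19, 38, 31]

[-19, 38, 31]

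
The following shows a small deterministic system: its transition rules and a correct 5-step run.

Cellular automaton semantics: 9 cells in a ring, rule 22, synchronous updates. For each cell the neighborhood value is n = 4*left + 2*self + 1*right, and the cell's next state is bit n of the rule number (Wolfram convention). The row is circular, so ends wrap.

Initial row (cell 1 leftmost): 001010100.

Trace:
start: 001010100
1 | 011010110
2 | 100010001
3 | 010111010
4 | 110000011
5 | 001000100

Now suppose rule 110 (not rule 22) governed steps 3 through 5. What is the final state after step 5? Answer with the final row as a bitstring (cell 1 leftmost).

111011111

(re-executing steps 3..5 under rule 110; state before step 3: 100010001)
3 | 100110011
4 | 101110110
5 | 111011111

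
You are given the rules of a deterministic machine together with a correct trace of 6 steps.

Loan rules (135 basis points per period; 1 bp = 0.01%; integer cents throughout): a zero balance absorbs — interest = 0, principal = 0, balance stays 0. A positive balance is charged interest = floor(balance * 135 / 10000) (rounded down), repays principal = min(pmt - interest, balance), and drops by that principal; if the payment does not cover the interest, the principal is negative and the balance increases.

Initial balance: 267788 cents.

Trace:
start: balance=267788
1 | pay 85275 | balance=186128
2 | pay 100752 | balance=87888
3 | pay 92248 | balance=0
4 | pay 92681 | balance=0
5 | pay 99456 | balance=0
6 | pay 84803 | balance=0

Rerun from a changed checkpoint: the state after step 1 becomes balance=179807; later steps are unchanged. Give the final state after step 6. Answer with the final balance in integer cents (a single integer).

state after step 1 := balance=179807
2 | pay 100752 | balance=81482
3 | pay 92248 | balance=0
4 | pay 92681 | balance=0
5 | pay 99456 | balance=0
6 | pay 84803 | balance=0

0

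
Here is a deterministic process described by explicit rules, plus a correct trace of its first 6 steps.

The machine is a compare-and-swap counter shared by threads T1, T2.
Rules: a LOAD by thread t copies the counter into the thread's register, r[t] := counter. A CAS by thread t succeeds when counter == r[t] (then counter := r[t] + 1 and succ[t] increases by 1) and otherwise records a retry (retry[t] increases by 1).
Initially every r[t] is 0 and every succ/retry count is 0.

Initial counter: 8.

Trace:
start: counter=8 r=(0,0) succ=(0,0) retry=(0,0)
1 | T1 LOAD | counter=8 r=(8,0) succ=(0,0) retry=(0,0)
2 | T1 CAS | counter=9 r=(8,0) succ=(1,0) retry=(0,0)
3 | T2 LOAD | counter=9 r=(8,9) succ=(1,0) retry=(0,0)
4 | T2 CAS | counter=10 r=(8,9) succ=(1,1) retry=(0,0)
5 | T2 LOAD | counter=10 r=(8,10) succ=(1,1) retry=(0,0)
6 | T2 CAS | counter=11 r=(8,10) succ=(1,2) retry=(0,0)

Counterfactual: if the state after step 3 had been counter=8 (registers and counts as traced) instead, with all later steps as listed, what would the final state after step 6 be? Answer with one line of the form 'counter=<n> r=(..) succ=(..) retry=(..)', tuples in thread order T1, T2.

state after step 3 := counter=8 r=(8,9) succ=(1,0) retry=(0,0)
4 | T2 CAS | counter=8 r=(8,9) succ=(1,0) retry=(0,1)
5 | T2 LOAD | counter=8 r=(8,8) succ=(1,0) retry=(0,1)
6 | T2 CAS | counter=9 r=(8,8) succ=(1,1) retry=(0,1)

counter=9 r=(8,8) succ=(1,1) retry=(0,1)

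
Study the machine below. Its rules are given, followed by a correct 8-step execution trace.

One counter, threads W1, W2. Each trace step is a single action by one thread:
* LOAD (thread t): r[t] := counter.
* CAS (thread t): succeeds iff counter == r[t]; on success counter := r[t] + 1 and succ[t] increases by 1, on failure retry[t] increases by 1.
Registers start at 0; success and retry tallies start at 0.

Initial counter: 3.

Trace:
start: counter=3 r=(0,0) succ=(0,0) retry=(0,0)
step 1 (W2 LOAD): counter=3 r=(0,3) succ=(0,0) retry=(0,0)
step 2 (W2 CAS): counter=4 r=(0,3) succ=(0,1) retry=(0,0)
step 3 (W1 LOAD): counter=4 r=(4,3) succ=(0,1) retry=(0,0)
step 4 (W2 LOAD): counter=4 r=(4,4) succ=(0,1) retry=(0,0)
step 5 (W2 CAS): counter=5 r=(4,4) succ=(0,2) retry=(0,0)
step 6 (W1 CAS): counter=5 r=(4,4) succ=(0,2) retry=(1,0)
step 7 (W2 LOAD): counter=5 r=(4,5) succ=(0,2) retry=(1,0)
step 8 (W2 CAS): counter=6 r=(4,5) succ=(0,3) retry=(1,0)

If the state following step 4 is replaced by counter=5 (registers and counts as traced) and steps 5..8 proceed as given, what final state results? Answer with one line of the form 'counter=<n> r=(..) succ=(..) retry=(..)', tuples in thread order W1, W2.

counter=6 r=(4,5) succ=(0,2) retry=(1,1)

state after step 4 := counter=5 r=(4,4) succ=(0,1) retry=(0,0)
step 5 (W2 CAS): counter=5 r=(4,4) succ=(0,1) retry=(0,1)
step 6 (W1 CAS): counter=5 r=(4,4) succ=(0,1) retry=(1,1)
step 7 (W2 LOAD): counter=5 r=(4,5) succ=(0,1) retry=(1,1)
step 8 (W2 CAS): counter=6 r=(4,5) succ=(0,2) retry=(1,1)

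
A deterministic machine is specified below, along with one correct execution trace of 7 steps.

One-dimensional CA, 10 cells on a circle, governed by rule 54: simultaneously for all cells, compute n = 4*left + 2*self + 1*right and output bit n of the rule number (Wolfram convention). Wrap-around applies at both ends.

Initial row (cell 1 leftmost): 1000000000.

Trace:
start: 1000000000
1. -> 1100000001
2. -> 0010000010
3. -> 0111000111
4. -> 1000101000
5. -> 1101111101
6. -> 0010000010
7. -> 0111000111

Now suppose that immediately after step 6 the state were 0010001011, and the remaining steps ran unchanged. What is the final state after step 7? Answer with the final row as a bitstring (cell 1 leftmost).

state after step 6 := 0010001011
7. -> 1111011100

1111011100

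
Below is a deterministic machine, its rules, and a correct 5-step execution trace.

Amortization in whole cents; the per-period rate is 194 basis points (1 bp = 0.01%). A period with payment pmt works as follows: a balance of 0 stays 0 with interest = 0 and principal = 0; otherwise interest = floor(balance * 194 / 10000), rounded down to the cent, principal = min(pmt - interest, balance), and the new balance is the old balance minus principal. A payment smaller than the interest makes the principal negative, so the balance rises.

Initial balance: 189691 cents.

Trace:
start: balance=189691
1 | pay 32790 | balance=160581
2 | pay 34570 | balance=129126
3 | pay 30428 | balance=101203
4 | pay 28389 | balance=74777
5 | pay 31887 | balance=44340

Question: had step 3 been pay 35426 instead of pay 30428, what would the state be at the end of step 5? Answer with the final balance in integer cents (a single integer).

(re-executing from step 3 with the substitution; state before step 3: balance=129126)
3 | pay 35426 | balance=96205
4 | pay 28389 | balance=69682
5 | pay 31887 | balance=39146

39146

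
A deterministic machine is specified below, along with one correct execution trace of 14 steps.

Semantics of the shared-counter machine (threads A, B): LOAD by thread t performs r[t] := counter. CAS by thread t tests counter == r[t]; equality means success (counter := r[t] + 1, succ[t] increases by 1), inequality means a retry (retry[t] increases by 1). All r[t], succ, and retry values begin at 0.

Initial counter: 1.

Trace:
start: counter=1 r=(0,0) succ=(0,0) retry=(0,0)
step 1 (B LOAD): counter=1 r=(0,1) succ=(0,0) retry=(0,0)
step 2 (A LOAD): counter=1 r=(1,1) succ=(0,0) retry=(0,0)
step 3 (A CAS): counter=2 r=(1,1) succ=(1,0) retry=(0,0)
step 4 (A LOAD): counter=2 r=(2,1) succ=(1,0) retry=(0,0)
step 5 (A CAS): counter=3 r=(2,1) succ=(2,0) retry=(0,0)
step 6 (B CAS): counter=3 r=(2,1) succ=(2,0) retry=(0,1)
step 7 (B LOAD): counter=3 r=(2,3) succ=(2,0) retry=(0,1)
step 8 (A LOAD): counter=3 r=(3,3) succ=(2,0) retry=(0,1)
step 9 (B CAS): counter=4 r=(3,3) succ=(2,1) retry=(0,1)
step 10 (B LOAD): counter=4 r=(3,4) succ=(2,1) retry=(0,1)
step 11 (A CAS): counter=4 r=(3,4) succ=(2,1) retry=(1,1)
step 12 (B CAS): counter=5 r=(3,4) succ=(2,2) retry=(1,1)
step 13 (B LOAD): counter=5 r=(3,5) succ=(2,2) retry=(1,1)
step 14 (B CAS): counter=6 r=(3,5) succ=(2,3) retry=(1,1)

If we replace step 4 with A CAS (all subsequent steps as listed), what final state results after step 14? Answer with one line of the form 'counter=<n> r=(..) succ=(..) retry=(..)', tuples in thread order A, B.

counter=5 r=(2,4) succ=(1,3) retry=(3,1)

(re-executing from step 4 with the substitution; state before step 4: counter=2 r=(1,1) succ=(1,0) retry=(0,0))
step 4 (A CAS): counter=2 r=(1,1) succ=(1,0) retry=(1,0)
step 5 (A CAS): counter=2 r=(1,1) succ=(1,0) retry=(2,0)
step 6 (B CAS): counter=2 r=(1,1) succ=(1,0) retry=(2,1)
step 7 (B LOAD): counter=2 r=(1,2) succ=(1,0) retry=(2,1)
step 8 (A LOAD): counter=2 r=(2,2) succ=(1,0) retry=(2,1)
step 9 (B CAS): counter=3 r=(2,2) succ=(1,1) retry=(2,1)
step 10 (B LOAD): counter=3 r=(2,3) succ=(1,1) retry=(2,1)
step 11 (A CAS): counter=3 r=(2,3) succ=(1,1) retry=(3,1)
step 12 (B CAS): counter=4 r=(2,3) succ=(1,2) retry=(3,1)
step 13 (B LOAD): counter=4 r=(2,4) succ=(1,2) retry=(3,1)
step 14 (B CAS): counter=5 r=(2,4) succ=(1,3) retry=(3,1)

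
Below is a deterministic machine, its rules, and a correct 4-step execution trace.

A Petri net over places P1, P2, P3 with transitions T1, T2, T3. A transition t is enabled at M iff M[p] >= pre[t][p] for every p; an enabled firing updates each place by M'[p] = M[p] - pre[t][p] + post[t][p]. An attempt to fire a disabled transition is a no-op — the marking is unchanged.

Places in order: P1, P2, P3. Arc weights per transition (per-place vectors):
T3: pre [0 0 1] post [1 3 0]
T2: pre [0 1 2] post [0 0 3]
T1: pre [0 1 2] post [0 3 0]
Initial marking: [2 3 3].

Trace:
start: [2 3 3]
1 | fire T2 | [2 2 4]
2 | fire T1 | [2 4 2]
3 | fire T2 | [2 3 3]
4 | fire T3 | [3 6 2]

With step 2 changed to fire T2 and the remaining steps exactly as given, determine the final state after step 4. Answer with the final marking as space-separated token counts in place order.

(re-executing from step 2 with the substitution; state before step 2: [2 2 4])
2 | fire T2 | [2 1 5]
3 | fire T2 | [2 0 6]
4 | fire T3 | [3 3 5]

3 3 5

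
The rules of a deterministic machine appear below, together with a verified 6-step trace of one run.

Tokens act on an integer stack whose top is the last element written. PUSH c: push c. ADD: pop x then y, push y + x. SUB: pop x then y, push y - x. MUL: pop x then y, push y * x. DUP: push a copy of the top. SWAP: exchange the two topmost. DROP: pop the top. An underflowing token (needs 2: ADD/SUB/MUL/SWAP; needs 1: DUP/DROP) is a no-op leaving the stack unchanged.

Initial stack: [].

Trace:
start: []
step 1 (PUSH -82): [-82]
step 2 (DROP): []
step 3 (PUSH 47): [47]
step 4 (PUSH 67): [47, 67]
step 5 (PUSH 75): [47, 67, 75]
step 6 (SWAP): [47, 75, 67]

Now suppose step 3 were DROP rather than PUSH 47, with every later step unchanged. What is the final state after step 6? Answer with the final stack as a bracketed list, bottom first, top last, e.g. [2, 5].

[75, 67]

(re-executing from step 3 with the substitution; state before step 3: [])
step 3 (DROP): []
step 4 (PUSH 67): [67]
step 5 (PUSH 75): [67, 75]
step 6 (SWAP): [75, 67]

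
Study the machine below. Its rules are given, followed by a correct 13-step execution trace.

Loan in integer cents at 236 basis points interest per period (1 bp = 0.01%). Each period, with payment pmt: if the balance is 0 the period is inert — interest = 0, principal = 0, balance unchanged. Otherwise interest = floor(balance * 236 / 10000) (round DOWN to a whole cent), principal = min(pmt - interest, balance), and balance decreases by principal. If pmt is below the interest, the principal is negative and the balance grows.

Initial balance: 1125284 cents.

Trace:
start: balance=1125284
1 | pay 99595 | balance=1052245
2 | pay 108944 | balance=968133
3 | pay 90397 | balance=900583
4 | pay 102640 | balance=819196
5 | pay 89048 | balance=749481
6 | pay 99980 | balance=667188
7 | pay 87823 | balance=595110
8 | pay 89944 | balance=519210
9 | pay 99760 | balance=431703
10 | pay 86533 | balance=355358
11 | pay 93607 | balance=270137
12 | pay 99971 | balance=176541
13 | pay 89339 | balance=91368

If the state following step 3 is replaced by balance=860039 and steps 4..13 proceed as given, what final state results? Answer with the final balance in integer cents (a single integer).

40173

state after step 3 := balance=860039
4 | pay 102640 | balance=777695
5 | pay 89048 | balance=707000
6 | pay 99980 | balance=623705
7 | pay 87823 | balance=550601
8 | pay 89944 | balance=473651
9 | pay 99760 | balance=385069
10 | pay 86533 | balance=307623
11 | pay 93607 | balance=221275
12 | pay 99971 | balance=126526
13 | pay 89339 | balance=40173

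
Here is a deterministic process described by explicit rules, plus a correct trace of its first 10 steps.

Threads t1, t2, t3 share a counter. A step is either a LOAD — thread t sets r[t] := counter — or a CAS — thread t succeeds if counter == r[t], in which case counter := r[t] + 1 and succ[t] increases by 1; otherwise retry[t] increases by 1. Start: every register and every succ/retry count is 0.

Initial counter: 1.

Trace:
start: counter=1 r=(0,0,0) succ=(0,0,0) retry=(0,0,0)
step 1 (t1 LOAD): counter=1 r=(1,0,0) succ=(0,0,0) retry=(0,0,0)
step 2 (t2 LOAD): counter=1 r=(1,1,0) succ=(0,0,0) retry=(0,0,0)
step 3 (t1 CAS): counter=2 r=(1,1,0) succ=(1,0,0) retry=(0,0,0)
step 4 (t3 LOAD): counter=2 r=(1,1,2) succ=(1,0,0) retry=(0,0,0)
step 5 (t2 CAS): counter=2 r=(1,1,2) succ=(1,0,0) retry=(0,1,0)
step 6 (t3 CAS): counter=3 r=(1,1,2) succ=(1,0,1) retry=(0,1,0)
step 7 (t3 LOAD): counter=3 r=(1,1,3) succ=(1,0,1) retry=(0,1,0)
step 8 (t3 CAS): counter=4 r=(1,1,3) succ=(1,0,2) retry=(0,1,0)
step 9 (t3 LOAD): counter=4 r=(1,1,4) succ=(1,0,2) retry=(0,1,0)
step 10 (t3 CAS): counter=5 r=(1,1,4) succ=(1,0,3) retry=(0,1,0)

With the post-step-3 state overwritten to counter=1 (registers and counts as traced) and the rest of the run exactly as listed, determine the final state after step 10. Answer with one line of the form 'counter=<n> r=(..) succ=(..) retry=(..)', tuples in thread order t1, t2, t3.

state after step 3 := counter=1 r=(1,1,0) succ=(1,0,0) retry=(0,0,0)
step 4 (t3 LOAD): counter=1 r=(1,1,1) succ=(1,0,0) retry=(0,0,0)
step 5 (t2 CAS): counter=2 r=(1,1,1) succ=(1,1,0) retry=(0,0,0)
step 6 (t3 CAS): counter=2 r=(1,1,1) succ=(1,1,0) retry=(0,0,1)
step 7 (t3 LOAD): counter=2 r=(1,1,2) succ=(1,1,0) retry=(0,0,1)
step 8 (t3 CAS): counter=3 r=(1,1,2) succ=(1,1,1) retry=(0,0,1)
step 9 (t3 LOAD): counter=3 r=(1,1,3) succ=(1,1,1) retry=(0,0,1)
step 10 (t3 CAS): counter=4 r=(1,1,3) succ=(1,1,2) retry=(0,0,1)

counter=4 r=(1,1,3) succ=(1,1,2) retry=(0,0,1)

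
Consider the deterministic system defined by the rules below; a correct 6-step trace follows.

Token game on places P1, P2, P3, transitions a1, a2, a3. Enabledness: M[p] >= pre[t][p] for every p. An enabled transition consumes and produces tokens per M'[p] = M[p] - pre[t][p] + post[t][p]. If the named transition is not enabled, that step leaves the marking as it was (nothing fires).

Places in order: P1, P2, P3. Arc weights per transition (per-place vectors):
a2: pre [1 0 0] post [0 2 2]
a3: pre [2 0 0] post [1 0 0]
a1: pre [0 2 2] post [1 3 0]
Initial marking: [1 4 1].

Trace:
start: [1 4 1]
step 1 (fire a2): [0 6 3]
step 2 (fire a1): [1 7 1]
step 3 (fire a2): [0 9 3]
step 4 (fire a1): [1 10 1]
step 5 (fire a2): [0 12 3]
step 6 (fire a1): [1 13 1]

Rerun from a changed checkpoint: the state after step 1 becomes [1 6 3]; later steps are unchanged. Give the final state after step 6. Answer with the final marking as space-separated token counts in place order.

state after step 1 := [1 6 3]
step 2 (fire a1): [2 7 1]
step 3 (fire a2): [1 9 3]
step 4 (fire a1): [2 10 1]
step 5 (fire a2): [1 12 3]
step 6 (fire a1): [2 13 1]

2 13 1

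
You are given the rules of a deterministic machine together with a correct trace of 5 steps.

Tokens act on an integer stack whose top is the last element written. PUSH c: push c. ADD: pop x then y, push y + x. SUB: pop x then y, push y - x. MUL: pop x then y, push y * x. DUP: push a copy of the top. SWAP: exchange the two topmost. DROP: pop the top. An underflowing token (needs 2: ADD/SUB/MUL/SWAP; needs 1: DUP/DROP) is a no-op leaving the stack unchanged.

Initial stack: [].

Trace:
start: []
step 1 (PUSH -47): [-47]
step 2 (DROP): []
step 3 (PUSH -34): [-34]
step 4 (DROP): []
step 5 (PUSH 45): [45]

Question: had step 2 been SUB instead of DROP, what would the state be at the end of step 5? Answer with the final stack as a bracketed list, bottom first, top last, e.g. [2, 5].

[-47, 45]

(re-executing from step 2 with the substitution; state before step 2: [-47])
step 2 (SUB): [-47]
step 3 (PUSH -34): [-47, -34]
step 4 (DROP): [-47]
step 5 (PUSH 45): [-47, 45]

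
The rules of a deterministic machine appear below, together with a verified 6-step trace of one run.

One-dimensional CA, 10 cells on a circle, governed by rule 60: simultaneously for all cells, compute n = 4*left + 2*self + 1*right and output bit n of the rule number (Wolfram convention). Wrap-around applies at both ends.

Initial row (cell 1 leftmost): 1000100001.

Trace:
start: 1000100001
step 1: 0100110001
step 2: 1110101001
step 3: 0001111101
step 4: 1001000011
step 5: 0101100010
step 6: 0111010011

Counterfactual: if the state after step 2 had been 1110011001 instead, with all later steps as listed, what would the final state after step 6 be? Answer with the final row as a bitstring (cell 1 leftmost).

state after step 2 := 1110011001
step 3: 0001010101
step 4: 1001111111
step 5: 0101000000
step 6: 0111100000

0111100000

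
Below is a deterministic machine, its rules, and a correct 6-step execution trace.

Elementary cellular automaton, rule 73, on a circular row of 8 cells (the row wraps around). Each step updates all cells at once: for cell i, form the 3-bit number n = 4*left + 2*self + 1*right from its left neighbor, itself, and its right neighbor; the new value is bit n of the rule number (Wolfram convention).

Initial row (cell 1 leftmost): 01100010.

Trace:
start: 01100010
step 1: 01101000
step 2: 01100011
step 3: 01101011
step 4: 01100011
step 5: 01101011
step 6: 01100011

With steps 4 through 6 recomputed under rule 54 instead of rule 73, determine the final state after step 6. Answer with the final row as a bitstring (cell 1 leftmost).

(re-executing steps 4..6 under rule 54; state before step 4: 01101011)
step 4: 10011100
step 5: 11100011
step 6: 00010100

00010100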